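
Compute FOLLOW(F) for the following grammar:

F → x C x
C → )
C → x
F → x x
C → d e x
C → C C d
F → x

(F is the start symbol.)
To compute FOLLOW(F), find every occurrence of F on a right-hand side N → α F β: add FIRST(β) \ {ε}, and if β is empty or nullable also add FOLLOW(N). Iterate to a fixed point.

F is the start symbol, so $ ∈ FOLLOW(F).
F does not occur on any right-hand side.

Taking the union: FOLLOW(F) = { $ }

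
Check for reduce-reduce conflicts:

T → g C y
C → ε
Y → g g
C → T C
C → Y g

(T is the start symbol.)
A reduce-reduce conflict occurs when an LR(0) state has two complete items [A → α .] and [B → β .] — both call for a reduction, and with no lookahead the parser cannot choose between them.

Augment with T' → T and build the canonical LR(0) collection (I0 = CLOSURE({[T' → . T]}), then GOTO on every symbol after a dot until no new states appear). It has 11 states:
  I0: { [T → . g C y], [T' → . T] }  — shift
  I1: { [T' → T .] }  — accept
  I2: { [C → . T C], [C → . Y g], [C → .], [T → . g C y], [T → g . C y], [Y → . g g] }  — shift, reduce
  I3: { [T → g C . y] }  — shift
  I4: { [C → . T C], [C → . Y g], [C → .], [C → T . C], [T → . g C y], [Y → . g g] }  — shift, reduce
  I5: { [C → Y . g] }  — shift
  I6: { [C → . T C], [C → . Y g], [C → .], [T → . g C y], [T → g . C y], [Y → . g g], [Y → g . g] }  — shift, reduce
  I7: { [C → . T C], [C → . Y g], [C → .], [T → . g C y], [T → g . C y], [Y → . g g], [Y → g . g], [Y → g g .] }  — shift, 2 reduces
  I8: { [C → Y g .] }  — reduce
  I9: { [C → T C .] }  — reduce
  I10: { [T → g C y .] }  — reduce

I7 contains complete items [C → .], [Y → g g .] — reduce-reduce conflict.

Answer: Yes — I7: [C → .] vs [Y → g g .]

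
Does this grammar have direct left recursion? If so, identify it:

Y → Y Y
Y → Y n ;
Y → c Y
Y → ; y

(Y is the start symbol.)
Direct left recursion occurs when N → N α for some non-terminal N (the right-hand side begins with the left-hand side itself).

Y → Y Y: LEFT RECURSIVE (starts with Y)
Y → Y n ;: LEFT RECURSIVE (starts with Y)
Y → c Y: starts with c
Y → ; y: starts with ';'

The grammar has direct left recursion on: Y.

Answer: Yes, Y is left-recursive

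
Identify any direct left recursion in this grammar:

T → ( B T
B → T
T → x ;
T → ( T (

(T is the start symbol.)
No direct left recursion

T → ( B T: starts with '('
B → T: starts with T
T → x ;: starts with x
T → ( T (: starts with '('

No direct left recursion found.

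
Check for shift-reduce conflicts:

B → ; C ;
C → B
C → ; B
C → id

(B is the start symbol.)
No shift-reduce conflicts

Augment with B' → B and build the canonical LR(0) collection (I0 = CLOSURE({[B' → . B]}), then GOTO on every symbol after a dot until no new states appear). It has 9 states:
  I0: { [B → . ; C ;], [B' → . B] }  — shift
  I1: { [B → . ; C ;], [B → ; . C ;], [C → . ; B], [C → . B], [C → . id] }  — shift
  I2: { [B' → B .] }  — accept
  I3: { [B → . ; C ;], [B → ; . C ;], [C → . ; B], [C → . B], [C → . id], [C → ; . B] }  — shift
  I4: { [C → B .] }  — reduce
  I5: { [B → ; C . ;] }  — shift
  I6: { [C → id .] }  — reduce
  I7: { [B → ; C ; .] }  — reduce
  I8: { [C → ; B .], [C → B .] }  — 2 reduces

No state contains both a complete item and a shift item.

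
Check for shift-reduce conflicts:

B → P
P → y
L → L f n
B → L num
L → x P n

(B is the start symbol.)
Augment with B' → B and build the canonical LR(0) collection (I0 = CLOSURE({[B' → . B]}), then GOTO on every symbol after a dot until no new states appear). It has 11 states:
  I0: { [B → . L num], [B → . P], [B' → . B], [L → . L f n], [L → . x P n], [P → . y] }  — shift
  I1: { [B' → B .] }  — accept
  I2: { [B → L . num], [L → L . f n] }  — shift
  I3: { [B → P .] }  — reduce
  I4: { [L → x . P n], [P → . y] }  — shift
  I5: { [P → y .] }  — reduce
  I6: { [L → x P . n] }  — shift
  I7: { [L → x P n .] }  — reduce
  I8: { [L → L f . n] }  — shift
  I9: { [B → L num .] }  — reduce
  I10: { [L → L f n .] }  — reduce

No state contains both a complete item and a shift item.

Answer: No shift-reduce conflicts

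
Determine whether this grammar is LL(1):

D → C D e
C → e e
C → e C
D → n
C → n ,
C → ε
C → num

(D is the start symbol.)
No. Predict set conflict for D: { 'n' }

A grammar is LL(1) if for each non-terminal N with multiple productions, the predict sets of those productions are pairwise disjoint, where PREDICT(N → α) = (FIRST(α) \ {ε}) ∪ (FOLLOW(N) if α ⇒* ε).

Relevant sets:
  FIRST(C) = { 'e', 'n', 'num', ε }
  FIRST(D) = { 'e', 'n', 'num' }
  FOLLOW(C) = { 'e', 'n', 'num' }

For D:
  PREDICT(D → C D e) = { 'e', 'n', 'num' }
  PREDICT(D → n) = { 'n' }
For C:
  PREDICT(C → e e) = { 'e' }
  PREDICT(C → e C) = { 'e' }
  PREDICT(C → n ',') = { 'n' }
  PREDICT(C → ε) = { 'e', 'n', 'num' }
  PREDICT(C → num) = { 'num' }

Conflict found: Predict set conflict for D: { 'n' }
The grammar is NOT LL(1).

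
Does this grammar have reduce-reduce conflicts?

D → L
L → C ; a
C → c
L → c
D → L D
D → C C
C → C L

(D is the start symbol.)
Yes — I4: [C → c .] vs [L → c .]

A reduce-reduce conflict occurs when an LR(0) state has two complete items [A → α .] and [B → β .] — both call for a reduction, and with no lookahead the parser cannot choose between them.

Augment with D' → D and build the canonical LR(0) collection (I0 = CLOSURE({[D' → . D]}), then GOTO on every symbol after a dot until no new states appear). It has 11 states:
  I0: { [C → . C L], [C → . c], [D → . C C], [D → . L D], [D → . L], [D' → . D], [L → . C ; a], [L → . c] }  — shift
  I1: { [C → . C L], [C → . c], [C → C . L], [D → C . C], [L → . C ; a], [L → . c], [L → C . ; a] }  — shift
  I2: { [D' → D .] }  — accept
  I3: { [C → . C L], [C → . c], [D → . C C], [D → . L D], [D → . L], [D → L . D], [D → L .], [L → . C ; a], [L → . c] }  — shift, reduce
  I4: { [C → c .], [L → c .] }  — 2 reduces
  I5: { [D → L D .] }  — reduce
  I6: { [L → C ; . a] }  — shift
  I7: { [C → . C L], [C → . c], [C → C . L], [D → C C .], [L → . C ; a], [L → . c], [L → C . ; a] }  — shift, reduce
  I8: { [C → C L .] }  — reduce
  I9: { [C → . C L], [C → . c], [C → C . L], [L → . C ; a], [L → . c], [L → C . ; a] }  — shift
  I10: { [L → C ; a .] }  — reduce

I4 contains complete items [C → c .], [L → c .] — reduce-reduce conflict.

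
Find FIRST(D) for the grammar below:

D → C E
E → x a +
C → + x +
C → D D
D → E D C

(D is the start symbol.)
{ '+', 'x' }

FIRST sets of the other non-terminals involved (by the same procedure, iterated to a fixed point):
  FIRST(C) = { '+', 'x' }
  FIRST(E) = { 'x' }

From D → C E:
  - C is a non-terminal: add FIRST(C) \ {ε} = { '+', 'x' }
    C is not nullable, so stop
From D → E D C:
  - E is a non-terminal: add FIRST(E) \ {ε} = { 'x' }
    E is not nullable, so stop

Collecting: FIRST(D) = { '+', 'x' }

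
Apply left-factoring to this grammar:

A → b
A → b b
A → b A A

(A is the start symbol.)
Left-factoring transforms A → αβ₁ | αβ₂ into A → αA' and A' → β₁ | β₂
(α is the longest common prefix among the alternatives). Repeat until
no nonterminal has two alternatives with a common prefix.

Round 1: A has alternatives sharing prefix 'b'. Introduce A': A → b A'
  Add: A' → ε
  Add: A' → b
  Add: A' → A A

No remaining common prefixes — done.

Resulting grammar:
A → b A'
A' → ε
A' → b
A' → A A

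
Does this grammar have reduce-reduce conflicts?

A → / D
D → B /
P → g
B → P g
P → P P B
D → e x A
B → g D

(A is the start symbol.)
Yes — I12: [B → P g .] vs [P → g .]; I15: [B → P g .] vs [P → g .]

A reduce-reduce conflict occurs when an LR(0) state has two complete items [A → α .] and [B → β .] — both call for a reduction, and with no lookahead the parser cannot choose between them.

Augment with A' → A and build the canonical LR(0) collection (I0 = CLOSURE({[A' → . A]}), then GOTO on every symbol after a dot until no new states appear). It has 17 states:
  I0: { [A → . / D], [A' → . A] }  — shift
  I1: { [A → / . D], [B → . P g], [B → . g D], [D → . B /], [D → . e x A], [P → . P P B], [P → . g] }  — shift
  I2: { [A' → A .] }  — accept
  I3: { [D → B . /] }  — shift
  I4: { [A → / D .] }  — reduce
  I5: { [B → P . g], [P → . P P B], [P → . g], [P → P . P B] }  — shift
  I6: { [D → e . x A] }  — shift
  I7: { [B → . P g], [B → . g D], [B → g . D], [D → . B /], [D → . e x A], [P → . P P B], [P → . g], [P → g .] }  — shift, reduce
  I8: { [B → g D .] }  — reduce
  I9: { [A → . / D], [D → e x . A] }  — shift
  I10: { [D → e x A .] }  — reduce
  I11: { [B → . P g], [B → . g D], [P → . P P B], [P → . g], [P → P . P B], [P → P P . B] }  — shift
  I12: { [B → P g .], [P → g .] }  — 2 reduces
  I13: { [P → P P B .] }  — reduce
  I14: { [B → . P g], [B → . g D], [B → P . g], [P → . P P B], [P → . g], [P → P . P B], [P → P P . B] }  — shift
  I15: { [B → . P g], [B → . g D], [B → P g .], [B → g . D], [D → . B /], [D → . e x A], [P → . P P B], [P → . g], [P → g .] }  — shift, 2 reduces
  I16: { [D → B / .] }  — reduce

I12 contains complete items [B → P g .], [P → g .] — reduce-reduce conflict.
I15 contains complete items [B → P g .], [P → g .] — reduce-reduce conflict.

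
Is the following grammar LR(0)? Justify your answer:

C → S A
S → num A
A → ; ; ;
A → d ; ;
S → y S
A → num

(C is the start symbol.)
Yes, the grammar is LR(0)

A grammar is LR(0) if no state in the canonical LR(0) collection has:
  - both a shift item (dot before a terminal) and a complete item (shift-reduce conflict), or
  - two or more complete items (reduce-reduce conflict; the accept item [C' → C .] counts as a complete item here).

Augment with C' → C and build the canonical LR(0) collection (I0 = CLOSURE({[C' → . C]}), then GOTO on every symbol after a dot until no new states appear). It has 15 states:
  I0: { [C → . S A], [C' → . C], [S → . num A], [S → . y S] }  — shift
  I1: { [C' → C .] }  — accept
  I2: { [A → . ; ; ;], [A → . d ; ;], [A → . num], [C → S . A] }  — shift
  I3: { [A → . ; ; ;], [A → . d ; ;], [A → . num], [S → num . A] }  — shift
  I4: { [S → . num A], [S → . y S], [S → y . S] }  — shift
  I5: { [S → y S .] }  — reduce
  I6: { [A → ; . ; ;] }  — shift
  I7: { [S → num A .] }  — reduce
  I8: { [A → d . ; ;] }  — shift
  I9: { [A → num .] }  — reduce
  I10: { [A → d ; . ;] }  — shift
  I11: { [A → d ; ; .] }  — reduce
  I12: { [A → ; ; . ;] }  — shift
  I13: { [A → ; ; ; .] }  — reduce
  I14: { [C → S A .] }  — reduce

Every state is either a pure shift/goto state or contains exactly one complete item and nothing to shift — no conflicts. The grammar is LR(0).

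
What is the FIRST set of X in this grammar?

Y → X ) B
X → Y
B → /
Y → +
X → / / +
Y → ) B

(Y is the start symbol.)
{ ')', '+', '/' }

FIRST sets of the other non-terminals involved (by the same procedure, iterated to a fixed point):
  FIRST(Y) = { ')', '+', '/' }

From X → Y:
  - Y is a non-terminal: add FIRST(Y) \ {ε} = { ')', '+', '/' }
    Y is not nullable, so stop
From X → / / +:
  - '/' is a terminal: add '/' and stop

Collecting: FIRST(X) = { ')', '+', '/' }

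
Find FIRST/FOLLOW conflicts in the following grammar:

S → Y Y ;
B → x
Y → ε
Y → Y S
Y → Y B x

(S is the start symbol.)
A FIRST/FOLLOW conflict occurs when a non-terminal N has a nullable alternative N → β (β ⇒* ε) and another alternative N → α with FIRST(α) ∩ FOLLOW(N) ≠ ∅: on such a lookahead the parser cannot decide between expanding α and letting N vanish via β.

Nullable non-terminals: Y.
FIRST sets used below: FIRST(Y) = { ';', 'x', ε }, FIRST(S) = { ';', 'x' }, FIRST(B) = { 'x' }

Y: nullable alternative(s) Y → ε; FOLLOW(Y) = { ';', 'x' }
  Y → ε: FIRST \ {ε} = { } — this is the only nullable alternative, skip
  Y → Y S: FIRST \ {ε} = { ';', 'x' } — overlaps FOLLOW(Y) on { ';', 'x' }: CONFLICT
  Y → Y B x: FIRST \ {ε} = { ';', 'x' } — overlaps FOLLOW(Y) on { ';', 'x' }: CONFLICT

B, S have no nullable alternative, so no FIRST/FOLLOW check is needed there.

So the grammar has 2 FIRST/FOLLOW conflicts (marked CONFLICT above).

Answer: Yes. Y → Y S with FOLLOW(Y) on { ';', 'x' }; Y → Y B x with FOLLOW(Y) on { ';', 'x' }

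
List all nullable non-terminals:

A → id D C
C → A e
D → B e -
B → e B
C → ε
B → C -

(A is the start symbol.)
A non-terminal is nullable if it can derive ε (the empty string): either it has an ε-production, or it has a production whose right-hand side consists entirely of nullable non-terminals.

ε-productions: C → ε
So C is immediately nullable.
No further non-terminal can be added: every production for the remaining non-terminals contains a terminal or a non-nullable non-terminal.
Nullable = { 'C' }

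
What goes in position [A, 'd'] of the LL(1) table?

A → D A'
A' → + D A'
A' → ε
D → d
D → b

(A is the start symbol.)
A → D A'

To find M[A, 'd'], we find productions for A where 'd' is in the predict set (PREDICT(N → α) = (FIRST(α) \ {ε}) ∪ (FOLLOW(N) if α ⇒* ε)).

Relevant sets:
  FIRST(D) = { 'b', 'd' }

A → D A': PREDICT = { 'b', 'd' }
  'd' is in predict set, so this production goes in M[A, 'd']

M[A, 'd'] = A → D A'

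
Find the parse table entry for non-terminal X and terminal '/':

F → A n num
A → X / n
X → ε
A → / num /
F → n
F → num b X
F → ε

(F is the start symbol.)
To find M[X, '/'], we find productions for X where '/' is in the predict set (PREDICT(N → α) = (FIRST(α) \ {ε}) ∪ (FOLLOW(N) if α ⇒* ε)).

Relevant sets:
  FOLLOW(X) = { $, '/' }

X → ε: PREDICT = { $, '/' }
  '/' is in predict set, so this production goes in M[X, '/']

M[X, '/'] = X → ε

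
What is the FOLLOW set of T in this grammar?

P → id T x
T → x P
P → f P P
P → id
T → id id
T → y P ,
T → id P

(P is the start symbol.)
{ 'x' }

To compute FOLLOW(T), find every occurrence of T on a right-hand side N → α T β: add FIRST(β) \ {ε}, and if β is empty or nullable also add FOLLOW(N). Iterate to a fixed point.

In P → id T x: T is followed by x, add FIRST(x) \ {ε} = { 'x' }

Taking the union: FOLLOW(T) = { 'x' }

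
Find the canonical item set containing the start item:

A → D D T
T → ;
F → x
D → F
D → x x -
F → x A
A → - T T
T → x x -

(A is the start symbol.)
First, augment the grammar with A' → A
I₀ = CLOSURE({ [A' → . A] }):
  [A' → . A] has the dot before A: add [A → . D D T], [A → . - T T]
  [A → . D D T] has the dot before D: add [D → . F], [D → . x x -]
  [D → . F] has the dot before F: add [F → . x], [F → . x A]
No further items can be added.

I₀ = { [A → . - T T], [A → . D D T], [A' → . A], [D → . F], [D → . x x -], [F → . x A], [F → . x] }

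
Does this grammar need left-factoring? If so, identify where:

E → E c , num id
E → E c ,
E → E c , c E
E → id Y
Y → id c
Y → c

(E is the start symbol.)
Yes, E has productions with common prefix 'E c ,'

Left-factoring is needed when two productions for the same non-terminal
share a common prefix on the right-hand side.

Productions for E:
  E → E c , num id
  E → E c ,
  E → E c , c E
  E → id Y
Productions for Y:
  Y → id c
  Y → c

Found common prefix 'E c ,' in productions for E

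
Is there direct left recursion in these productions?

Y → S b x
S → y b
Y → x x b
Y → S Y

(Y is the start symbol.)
No direct left recursion

Direct left recursion occurs when N → N α for some non-terminal N (the right-hand side begins with the left-hand side itself).

Y → S b x: starts with S
S → y b: starts with y
Y → x x b: starts with x
Y → S Y: starts with S

No direct left recursion found.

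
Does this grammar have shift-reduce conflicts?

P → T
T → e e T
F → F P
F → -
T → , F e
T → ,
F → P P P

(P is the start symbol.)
Yes — I1: [T → , .] vs [F → . -]; I13: [T → , F e .] vs [T → e . e T]

Augment with P' → P and build the canonical LR(0) collection (I0 = CLOSURE({[P' → . P]}), then GOTO on every symbol after a dot until no new states appear). It has 14 states:
  I0: { [P → . T], [P' → . P], [T → . , F e], [T → . ,], [T → . e e T] }  — shift
  I1: { [F → . -], [F → . F P], [F → . P P P], [P → . T], [T → , . F e], [T → , .], [T → . , F e], [T → . ,], [T → . e e T] }  — shift, reduce
  I2: { [P' → P .] }  — accept
  I3: { [P → T .] }  — reduce
  I4: { [T → e . e T] }  — shift
  I5: { [T → . , F e], [T → . ,], [T → . e e T], [T → e e . T] }  — shift
  I6: { [T → e e T .] }  — reduce
  I7: { [F → - .] }  — reduce
  I8: { [F → F . P], [P → . T], [T → , F . e], [T → . , F e], [T → . ,], [T → . e e T] }  — shift
  I9: { [F → P . P P], [P → . T], [T → . , F e], [T → . ,], [T → . e e T] }  — shift
  I10: { [F → P P . P], [P → . T], [T → . , F e], [T → . ,], [T → . e e T] }  — shift
  I11: { [F → P P P .] }  — reduce
  I12: { [F → F P .] }  — reduce
  I13: { [T → , F e .], [T → e . e T] }  — shift, reduce

I1 contains reduce item [T → , .] and shift items [F → . -], [T → . ,], [T → . , F e], [T → . e e T] — shift-reduce conflict.
I13 contains reduce item [T → , F e .] and shift item [T → e . e T] — shift-reduce conflict.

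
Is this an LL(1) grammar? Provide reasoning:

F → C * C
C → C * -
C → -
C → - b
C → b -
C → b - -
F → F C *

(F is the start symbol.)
No. Predict set conflict for F: { '-', 'b' }

A grammar is LL(1) if for each non-terminal N with multiple productions, the predict sets of those productions are pairwise disjoint, where PREDICT(N → α) = (FIRST(α) \ {ε}) ∪ (FOLLOW(N) if α ⇒* ε).

Relevant sets:
  FIRST(C) = { '-', 'b' }
  FIRST(F) = { '-', 'b' }

For F:
  PREDICT(F → C '*' C) = { '-', 'b' }
  PREDICT(F → F C '*') = { '-', 'b' }
For C:
  PREDICT(C → C '*' '-') = { '-', 'b' }
  PREDICT(C → '-') = { '-' }
  PREDICT(C → '-' b) = { '-' }
  PREDICT(C → b '-') = { 'b' }
  PREDICT(C → b '-' '-') = { 'b' }

Conflict found: Predict set conflict for F: { '-', 'b' }
The grammar is NOT LL(1).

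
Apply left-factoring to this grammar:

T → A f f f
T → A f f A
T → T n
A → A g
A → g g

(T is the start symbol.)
T → A f f T'
T' → f
T' → A
T → T n
A → A g
A → g g

Left-factoring transforms A → αβ₁ | αβ₂ into A → αA' and A' → β₁ | β₂
(α is the longest common prefix among the alternatives). Repeat until
no nonterminal has two alternatives with a common prefix.

Round 1: T has alternatives sharing prefix 'A f f'. Introduce T': T → A f f T'
  Add: T' → f
  Add: T' → A

No remaining common prefixes — done.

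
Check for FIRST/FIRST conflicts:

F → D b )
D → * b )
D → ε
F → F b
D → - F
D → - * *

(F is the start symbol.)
Yes. F → D b ')' / F → F b on { '*', '-', 'b' }; D → '-' F / D → '-' '*' '*' on { '-' }

FIRST sets of the non-terminals at (or reachable through a nullable prefix from) the front of some alternative:
  FIRST(D) = { '*', '-', ε }
  FIRST(F) = { '*', '-', 'b' }

Productions for F:
  F → D b ): FIRST = { '*', '-', 'b' }
  F → F b: FIRST = { '*', '-', 'b' }
Productions for D:
  D → * b ): FIRST = { '*' }
  D → ε: FIRST = { ε }
  D → - F: FIRST = { '-' }
  D → - * *: FIRST = { '-' }

Conflict for F: F → D b ) and F → F b
  Overlap: { '*', '-', 'b' }
Conflict for D: D → - F and D → - * *
  Overlap: { '-' }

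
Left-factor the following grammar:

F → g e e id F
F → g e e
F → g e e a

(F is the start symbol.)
Left-factoring transforms A → αβ₁ | αβ₂ into A → αA' and A' → β₁ | β₂
(α is the longest common prefix among the alternatives). Repeat until
no nonterminal has two alternatives with a common prefix.

Round 1: F has alternatives sharing prefix 'g e e'. Introduce F': F → g e e F'
  Add: F' → id F
  Add: F' → ε
  Add: F' → a

No remaining common prefixes — done.

Resulting grammar:
F → g e e F'
F' → id F
F' → ε
F' → a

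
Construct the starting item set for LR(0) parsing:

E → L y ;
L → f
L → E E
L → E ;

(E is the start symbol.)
{ [E → . L y ;], [E' → . E], [L → . E ;], [L → . E E], [L → . f] }

First, augment the grammar with E' → E
I₀ = CLOSURE({ [E' → . E] }):
  [E' → . E] has the dot before E: add [E → . L y ;]
  [E → . L y ;] has the dot before L: add [L → . f], [L → . E E], [L → . E ;]
No further items can be added.

I₀ = { [E → . L y ;], [E' → . E], [L → . E ;], [L → . E E], [L → . f] }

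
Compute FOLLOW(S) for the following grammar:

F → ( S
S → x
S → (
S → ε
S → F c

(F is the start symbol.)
To compute FOLLOW(S), find every occurrence of S on a right-hand side N → α S β: add FIRST(β) \ {ε}, and if β is empty or nullable also add FOLLOW(N). Iterate to a fixed point.

In F → ( S: S is at the end, add FOLLOW(F)

The FOLLOW sets referred to above (computed the same way, to a fixed point):
  FOLLOW(F) = { $, 'c' }

Taking the union: FOLLOW(S) = { $, 'c' }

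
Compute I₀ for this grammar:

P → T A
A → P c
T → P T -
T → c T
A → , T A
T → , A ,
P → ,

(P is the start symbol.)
First, augment the grammar with P' → P
I₀ = CLOSURE({ [P' → . P] }):
  [P' → . P] has the dot before P: add [P → . T A], [P → . ,]
  [P → . T A] has the dot before T: add [T → . P T -], [T → . c T], [T → . , A ,]
No further items can be added.

I₀ = { [P → . ,], [P → . T A], [P' → . P], [T → . , A ,], [T → . P T -], [T → . c T] }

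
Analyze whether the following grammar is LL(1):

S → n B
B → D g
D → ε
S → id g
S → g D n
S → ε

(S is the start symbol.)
A grammar is LL(1) if for each non-terminal N with multiple productions, the predict sets of those productions are pairwise disjoint, where PREDICT(N → α) = (FIRST(α) \ {ε}) ∪ (FOLLOW(N) if α ⇒* ε).

Relevant sets:
  FOLLOW(S) = { $ }

For S:
  PREDICT(S → n B) = { 'n' }
  PREDICT(S → id g) = { 'id' }
  PREDICT(S → g D n) = { 'g' }
  PREDICT(S → ε) = { $ }
B, D have a single production, so nothing to check there.

All predict sets are disjoint. The grammar IS LL(1).

Answer: Yes, the grammar is LL(1).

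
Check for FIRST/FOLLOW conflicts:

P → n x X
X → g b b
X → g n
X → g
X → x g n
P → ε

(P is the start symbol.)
A FIRST/FOLLOW conflict occurs when a non-terminal N has a nullable alternative N → β (β ⇒* ε) and another alternative N → α with FIRST(α) ∩ FOLLOW(N) ≠ ∅: on such a lookahead the parser cannot decide between expanding α and letting N vanish via β.

Nullable non-terminals: P.

P: nullable alternative(s) P → ε; FOLLOW(P) = { $ }
  P → n x X: FIRST \ {ε} = { 'n' } — disjoint from FOLLOW(P)
  P → ε: FIRST \ {ε} = { } — this is the only nullable alternative, skip

X has no nullable alternative, so no FIRST/FOLLOW check is needed there.

No FIRST/FOLLOW conflicts found.

Answer: No FIRST/FOLLOW conflicts.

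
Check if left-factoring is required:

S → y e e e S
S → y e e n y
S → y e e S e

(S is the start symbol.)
Yes, S has productions with common prefix 'y e e'

Left-factoring is needed when two productions for the same non-terminal
share a common prefix on the right-hand side.

Productions for S:
  S → y e e e S
  S → y e e n y
  S → y e e S e

Found common prefix 'y e e' in productions for S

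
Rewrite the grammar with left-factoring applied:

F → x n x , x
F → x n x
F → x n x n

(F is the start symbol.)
F → x n x F'
F' → , x
F' → ε
F' → n

Left-factoring transforms A → αβ₁ | αβ₂ into A → αA' and A' → β₁ | β₂
(α is the longest common prefix among the alternatives). Repeat until
no nonterminal has two alternatives with a common prefix.

Round 1: F has alternatives sharing prefix 'x n x'. Introduce F': F → x n x F'
  Add: F' → , x
  Add: F' → ε
  Add: F' → n

No remaining common prefixes — done.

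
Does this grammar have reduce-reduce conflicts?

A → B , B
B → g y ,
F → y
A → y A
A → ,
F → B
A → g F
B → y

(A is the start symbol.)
Augment with A' → A and build the canonical LR(0) collection (I0 = CLOSURE({[A' → . A]}), then GOTO on every symbol after a dot until no new states appear). It has 16 states:
  I0: { [A → . ,], [A → . B , B], [A → . g F], [A → . y A], [A' → . A], [B → . g y ,], [B → . y] }  — shift
  I1: { [A → , .] }  — reduce
  I2: { [A' → A .] }  — accept
  I3: { [A → B . , B] }  — shift
  I4: { [A → g . F], [B → . g y ,], [B → . y], [B → g . y ,], [F → . B], [F → . y] }  — shift
  I5: { [A → . ,], [A → . B , B], [A → . g F], [A → . y A], [A → y . A], [B → . g y ,], [B → . y], [B → y .] }  — shift, reduce
  I6: { [A → y A .] }  — reduce
  I7: { [F → B .] }  — reduce
  I8: { [A → g F .] }  — reduce
  I9: { [B → g . y ,] }  — shift
  I10: { [B → g y . ,], [B → y .], [F → y .] }  — shift, 2 reduces
  I11: { [B → g y , .] }  — reduce
  I12: { [B → g y . ,] }  — shift
  I13: { [A → B , . B], [B → . g y ,], [B → . y] }  — shift
  I14: { [A → B , B .] }  — reduce
  I15: { [B → y .] }  — reduce

I10 contains complete items [B → y .], [F → y .] — reduce-reduce conflict.

Answer: Yes — I10: [B → y .] vs [F → y .]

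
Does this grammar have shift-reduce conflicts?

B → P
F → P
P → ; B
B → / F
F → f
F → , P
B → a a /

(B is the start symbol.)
No shift-reduce conflicts

A shift-reduce conflict occurs when an LR(0) state has both:
  - a complete (reduce) item [A → α .] (dot at the end), and
  - a shift item [B → β . c γ] (dot before a terminal).

Augment with B' → B and build the canonical LR(0) collection (I0 = CLOSURE({[B' → . B]}), then GOTO on every symbol after a dot until no new states appear). It has 14 states:
  I0: { [B → . / F], [B → . P], [B → . a a /], [B' → . B], [P → . ; B] }  — shift
  I1: { [B → / . F], [F → . , P], [F → . P], [F → . f], [P → . ; B] }  — shift
  I2: { [B → . / F], [B → . P], [B → . a a /], [P → . ; B], [P → ; . B] }  — shift
  I3: { [B' → B .] }  — accept
  I4: { [B → P .] }  — reduce
  I5: { [B → a . a /] }  — shift
  I6: { [B → a a . /] }  — shift
  I7: { [B → a a / .] }  — reduce
  I8: { [P → ; B .] }  — reduce
  I9: { [F → , . P], [P → . ; B] }  — shift
  I10: { [B → / F .] }  — reduce
  I11: { [F → P .] }  — reduce
  I12: { [F → f .] }  — reduce
  I13: { [F → , P .] }  — reduce

No state contains both a complete item and a shift item.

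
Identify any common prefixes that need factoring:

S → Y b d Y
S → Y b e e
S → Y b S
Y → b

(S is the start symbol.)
Yes, S has productions with common prefix 'Y b'

Left-factoring is needed when two productions for the same non-terminal
share a common prefix on the right-hand side.

Productions for S:
  S → Y b d Y
  S → Y b e e
  S → Y b S

Found common prefix 'Y b' in productions for S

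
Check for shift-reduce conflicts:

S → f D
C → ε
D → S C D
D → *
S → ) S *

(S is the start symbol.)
A shift-reduce conflict occurs when an LR(0) state has both:
  - a complete (reduce) item [A → α .] (dot at the end), and
  - a shift item [B → β . c γ] (dot before a terminal).

Augment with S' → S and build the canonical LR(0) collection (I0 = CLOSURE({[S' → . S]}), then GOTO on every symbol after a dot until no new states appear). It has 11 states:
  I0: { [S → . ) S *], [S → . f D], [S' → . S] }  — shift
  I1: { [S → ) . S *], [S → . ) S *], [S → . f D] }  — shift
  I2: { [S' → S .] }  — accept
  I3: { [D → . *], [D → . S C D], [S → . ) S *], [S → . f D], [S → f . D] }  — shift
  I4: { [D → * .] }  — reduce
  I5: { [S → f D .] }  — reduce
  I6: { [C → .], [D → S . C D] }  — reduce
  I7: { [D → . *], [D → . S C D], [D → S C . D], [S → . ) S *], [S → . f D] }  — shift
  I8: { [D → S C D .] }  — reduce
  I9: { [S → ) S . *] }  — shift
  I10: { [S → ) S * .] }  — reduce

No state contains both a complete item and a shift item.

Answer: No shift-reduce conflicts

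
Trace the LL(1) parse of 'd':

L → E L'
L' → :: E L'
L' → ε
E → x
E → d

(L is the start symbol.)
LL(1) parsing maintains a stack (initially the start symbol over $) and the input. At each step: if the stack top is a terminal, match it against the current input token; if it is a non-terminal N, replace it with the RHS of M[N, lookahead] (the unique production whose predict set contains the lookahead).

Stack is shown with the top on the left.

Stack   Input  Action
---------------------
L $     d $    output L → E L'
E L' $  d $    output E → d
d L' $  d $    match 'd'
L' $    $      output L' → ε
$       $      accept

The string is accepted.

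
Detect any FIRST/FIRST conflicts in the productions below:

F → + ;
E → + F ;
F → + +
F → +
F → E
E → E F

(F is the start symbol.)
FIRST sets of the non-terminals at (or reachable through a nullable prefix from) the front of some alternative:
  FIRST(E) = { '+' }

Productions for F:
  F → + ;: FIRST = { '+' }
  F → + +: FIRST = { '+' }
  F → +: FIRST = { '+' }
  F → E: FIRST = { '+' }
Productions for E:
  E → + F ;: FIRST = { '+' }
  E → E F: FIRST = { '+' }

Conflict for F: F → + ; and F → + +
  Overlap: { '+' }
Conflict for F: F → + ; and F → +
  Overlap: { '+' }
Conflict for F: F → + ; and F → E
  Overlap: { '+' }
Conflict for F: F → + + and F → +
  Overlap: { '+' }
Conflict for F: F → + + and F → E
  Overlap: { '+' }
Conflict for F: F → + and F → E
  Overlap: { '+' }
Conflict for E: E → + F ; and E → E F
  Overlap: { '+' }

Answer: Yes. F → '+' ';' / F → '+' '+' on { '+' }; F → '+' ';' / F → '+' on { '+' }; F → '+' ';' / F → E on { '+' }; F → '+' '+' / F → '+' on { '+' }; F → '+' '+' / F → E on { '+' }; F → '+' / F → E on { '+' }; E → '+' F ';' / E → E F on { '+' }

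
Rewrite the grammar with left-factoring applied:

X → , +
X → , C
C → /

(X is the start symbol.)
X → , X'
X' → +
X' → C
C → /

Left-factoring transforms A → αβ₁ | αβ₂ into A → αA' and A' → β₁ | β₂
(α is the longest common prefix among the alternatives). Repeat until
no nonterminal has two alternatives with a common prefix.

Round 1: X has alternatives sharing prefix ','. Introduce X': X → , X'
  Add: X' → +
  Add: X' → C

No remaining common prefixes — done.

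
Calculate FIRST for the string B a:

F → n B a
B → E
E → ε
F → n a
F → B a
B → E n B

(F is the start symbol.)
FIRST sets of the non-terminals involved (from the grammar, by fixed-point iteration):
  FIRST(B) = { 'n', ε }

To compute FIRST(B a), process the symbols left to right:
Symbol B is a non-terminal. Add FIRST(B) \ {ε} = { 'n' }
B is nullable (ε ∈ FIRST(B)), continue to the next symbol.
Symbol a is a terminal. Add 'a' and stop.
FIRST(B a) = { 'a', 'n' }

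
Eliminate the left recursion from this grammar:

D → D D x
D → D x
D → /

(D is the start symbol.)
D → / D'
D' → D x D'
D' → x D'
D' → ε

D is directly left-recursive. The standard transformation for
  A → A α₁ | ... | A α_m | β₁ | ... | β_n
is
  A  → β₁ A' | ... | β_n A'
  A' → α₁ A' | ... | α_m A' | ε

D → / becomes D → / D'
D → D D x becomes D' → D x D'
D → D x becomes D' → x D'
Add D' → ε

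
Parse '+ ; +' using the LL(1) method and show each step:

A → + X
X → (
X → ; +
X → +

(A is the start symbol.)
Stack is shown with the top on the left.

Stack  Input    Action
----------------------
A $    + ; + $  output A → + X
+ X $  + ; + $  match '+'
X $    ; + $    output X → ; +
; + $  ; + $    match ';'
+ $    + $      match '+'
$      $        accept

The string is accepted.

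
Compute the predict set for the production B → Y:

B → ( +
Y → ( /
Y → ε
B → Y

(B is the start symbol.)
PREDICT(B → Y) = (FIRST(RHS) \ {ε}) ∪ (FOLLOW(B) if ε ∈ FIRST(RHS), i.e. RHS ⇒* ε)
FIRST(Y) = { '(', ε }
FIRST(Y) = { '(', ε }
ε ∈ FIRST(Y) (the right-hand side is nullable), so add FOLLOW(B) = { $ }
PREDICT(B → Y) = { $, '(' }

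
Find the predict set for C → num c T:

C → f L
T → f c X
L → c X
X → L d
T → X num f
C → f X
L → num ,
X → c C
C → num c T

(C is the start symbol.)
{ 'num' }

PREDICT(C → num c T) = (FIRST(RHS) \ {ε}) ∪ (FOLLOW(C) if ε ∈ FIRST(RHS), i.e. RHS ⇒* ε)
FIRST(num c T) = { 'num' }
ε ∉ FIRST(num c T), so FOLLOW(C) is not added.
PREDICT(C → num c T) = { 'num' }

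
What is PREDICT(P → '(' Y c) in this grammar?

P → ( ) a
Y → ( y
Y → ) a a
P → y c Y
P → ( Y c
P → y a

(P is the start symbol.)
PREDICT(P → '(' Y c) = (FIRST(RHS) \ {ε}) ∪ (FOLLOW(P) if ε ∈ FIRST(RHS), i.e. RHS ⇒* ε)
FIRST('(' Y c) = { '(' }
ε ∉ FIRST('(' Y c), so FOLLOW(P) is not added.
PREDICT(P → '(' Y c) = { '(' }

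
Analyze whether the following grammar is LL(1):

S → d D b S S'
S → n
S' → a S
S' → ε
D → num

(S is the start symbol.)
No. Predict set conflict for S': { 'a' }

A grammar is LL(1) if for each non-terminal N with multiple productions, the predict sets of those productions are pairwise disjoint, where PREDICT(N → α) = (FIRST(α) \ {ε}) ∪ (FOLLOW(N) if α ⇒* ε).

Relevant sets:
  FOLLOW(S') = { $, 'a' }

For S:
  PREDICT(S → d D b S S') = { 'd' }
  PREDICT(S → n) = { 'n' }
For S':
  PREDICT(S' → a S) = { 'a' }
  PREDICT(S' → ε) = { $, 'a' }
D has a single production, so nothing to check there.

Conflict found: Predict set conflict for S': { 'a' }
The grammar is NOT LL(1).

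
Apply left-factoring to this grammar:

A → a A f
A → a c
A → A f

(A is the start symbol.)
Left-factoring transforms A → αβ₁ | αβ₂ into A → αA' and A' → β₁ | β₂
(α is the longest common prefix among the alternatives). Repeat until
no nonterminal has two alternatives with a common prefix.

Round 1: A has alternatives sharing prefix 'a'. Introduce A': A → a A'
  Add: A' → A f
  Add: A' → c

No remaining common prefixes — done.

Resulting grammar:
A → a A'
A' → A f
A' → c
A → A f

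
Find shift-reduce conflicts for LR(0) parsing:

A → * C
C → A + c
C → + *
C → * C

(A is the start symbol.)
No shift-reduce conflicts

A shift-reduce conflict occurs when an LR(0) state has both:
  - a complete (reduce) item [A → α .] (dot at the end), and
  - a shift item [B → β . c γ] (dot before a terminal).

Augment with A' → A and build the canonical LR(0) collection (I0 = CLOSURE({[A' → . A]}), then GOTO on every symbol after a dot until no new states appear). It has 11 states:
  I0: { [A → . * C], [A' → . A] }  — shift
  I1: { [A → * . C], [A → . * C], [C → . * C], [C → . + *], [C → . A + c] }  — shift
  I2: { [A' → A .] }  — accept
  I3: { [A → * . C], [A → . * C], [C → * . C], [C → . * C], [C → . + *], [C → . A + c] }  — shift
  I4: { [C → + . *] }  — shift
  I5: { [C → A . + c] }  — shift
  I6: { [A → * C .] }  — reduce
  I7: { [C → A + . c] }  — shift
  I8: { [C → A + c .] }  — reduce
  I9: { [C → + * .] }  — reduce
  I10: { [A → * C .], [C → * C .] }  — 2 reduces

No state contains both a complete item and a shift item.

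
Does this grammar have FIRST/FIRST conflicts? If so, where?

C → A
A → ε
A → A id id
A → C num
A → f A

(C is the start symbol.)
A FIRST/FIRST conflict occurs when two productions N → α and N → β for the same non-terminal have FIRST(α) ∩ FIRST(β) ≠ ∅ (with ε ∈ FIRST of a nullable right-hand side, so two nullable alternatives also conflict).

FIRST sets of the non-terminals at (or reachable through a nullable prefix from) the front of some alternative:
  FIRST(A) = { 'f', 'id', 'num', ε }
  FIRST(C) = { 'f', 'id', 'num', ε }

Productions for A:
  A → ε: FIRST = { ε }
  A → A id id: FIRST = { 'f', 'id', 'num' }
  A → C num: FIRST = { 'f', 'id', 'num' }
  A → f A: FIRST = { 'f' }
C has only one production, so no FIRST/FIRST conflict is possible there.

Conflict for A: A → A id id and A → C num
  Overlap: { 'f', 'id', 'num' }
Conflict for A: A → A id id and A → f A
  Overlap: { 'f' }
Conflict for A: A → C num and A → f A
  Overlap: { 'f' }

Answer: Yes. A → A id id / A → C num on { 'f', 'id', 'num' }; A → A id id / A → f A on { 'f' }; A → C num / A → f A on { 'f' }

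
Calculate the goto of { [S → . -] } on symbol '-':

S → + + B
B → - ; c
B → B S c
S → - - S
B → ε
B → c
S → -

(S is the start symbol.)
{ [S → - .] }

GOTO(I, '-') = CLOSURE({ [A → αX.β] : [A → α.Xβ] ∈ I, X = '-' })

Items with dot before '-', with the dot advanced:
  [S → . -] → [S → - .]
Closure adds nothing (no advanced item has the dot before a non-terminal).

GOTO = { [S → - .] }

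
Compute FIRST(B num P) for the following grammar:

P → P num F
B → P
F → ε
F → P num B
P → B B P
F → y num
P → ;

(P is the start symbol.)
{ ';' }

FIRST sets of the non-terminals involved (from the grammar, by fixed-point iteration):
  FIRST(B) = { ';' }

To compute FIRST(B num P), process the symbols left to right:
Symbol B is a non-terminal. Add FIRST(B) \ {ε} = { ';' }
B is not nullable (ε ∉ FIRST(B)), so stop here.
FIRST(B num P) = { ';' }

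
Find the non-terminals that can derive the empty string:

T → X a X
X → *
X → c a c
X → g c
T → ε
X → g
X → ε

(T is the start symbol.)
A non-terminal is nullable if it can derive ε (the empty string): either it has an ε-production, or it has a production whose right-hand side consists entirely of nullable non-terminals.

ε-productions: T → ε, X → ε
So T, X are immediately nullable.
Every non-terminal is now nullable.
Nullable = { 'T', 'X' }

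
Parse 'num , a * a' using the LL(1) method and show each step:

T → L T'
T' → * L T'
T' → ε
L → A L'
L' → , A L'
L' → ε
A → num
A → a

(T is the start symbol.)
Stack is shown with the top on the left.

Stack        Input          Action
----------------------------------
T $          num , a * a $  output T → L T'
L T' $       num , a * a $  output L → A L'
A L' T' $    num , a * a $  output A → num
num L' T' $  num , a * a $  match 'num'
L' T' $      , a * a $      output L' → , A L'
, A L' T' $  , a * a $      match ','
A L' T' $    a * a $        output A → a
a L' T' $    a * a $        match 'a'
L' T' $      * a $          output L' → ε
T' $         * a $          output T' → * L T'
* L T' $     * a $          match '*'
L T' $       a $            output L → A L'
A L' T' $    a $            output A → a
a L' T' $    a $            match 'a'
L' T' $      $              output L' → ε
T' $         $              output T' → ε
$            $              accept

The string is accepted.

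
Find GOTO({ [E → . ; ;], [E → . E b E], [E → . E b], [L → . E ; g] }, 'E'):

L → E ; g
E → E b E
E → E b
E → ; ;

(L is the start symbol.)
GOTO(I, 'E') = CLOSURE({ [A → αX.β] : [A → α.Xβ] ∈ I, X = 'E' })

Items with dot before 'E', with the dot advanced:
  [E → . E b] → [E → E . b]
  [E → . E b E] → [E → E . b E]
  [L → . E ; g] → [L → E . ; g]
Closure adds nothing (no advanced item has the dot before a non-terminal).

GOTO = { [E → E . b E], [E → E . b], [L → E . ; g] }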